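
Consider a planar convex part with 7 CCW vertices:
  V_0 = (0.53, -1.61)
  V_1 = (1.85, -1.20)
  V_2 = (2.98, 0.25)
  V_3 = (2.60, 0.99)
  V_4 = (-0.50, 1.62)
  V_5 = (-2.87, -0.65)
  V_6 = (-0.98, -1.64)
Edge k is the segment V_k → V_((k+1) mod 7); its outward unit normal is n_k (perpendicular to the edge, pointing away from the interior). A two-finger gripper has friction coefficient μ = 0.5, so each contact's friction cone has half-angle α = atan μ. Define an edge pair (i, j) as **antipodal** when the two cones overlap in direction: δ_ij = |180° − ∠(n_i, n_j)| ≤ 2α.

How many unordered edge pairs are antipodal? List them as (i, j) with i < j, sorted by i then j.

count = 7; pairs: (0,3), (0,4), (1,4), (2,5), (3,5), (3,6), (4,6)

α = atan 0.5 = 26.57°;  2α = 53.13°
n_0 = (+0.2966, -0.9550)
n_1 = (+0.7888, -0.6147)
n_2 = (+0.8896, +0.4568)
n_3 = (+0.1992, +0.9800)
n_4 = (-0.6917, +0.7222)
n_5 = (-0.4640, -0.8858)
n_6 = (+0.0199, -0.9998)
  (0,1): δ = 145.18°  ·
  (0,2): δ = 80.07°  ·
  (0,3): δ = 28.74°  ✓
  (0,4): δ = 26.51°  ✓
  (0,5): δ = 135.10°  ·
  (0,6): δ = 163.88°  ·
  (1,2): δ = 114.89°  ·
  (1,3): δ = 63.56°  ·
  (1,4): δ = 8.30°  ✓
  (1,5): δ = 100.28°  ·
  (1,6): δ = 129.07°  ·
  (2,3): δ = 128.67°  ·
  (2,4): δ = 73.42°  ·
  (2,5): δ = 35.17°  ✓
  (2,6): δ = 63.96°  ·
  (3,4): δ = 124.75°  ·
  (3,5): δ = 16.16°  ✓
  (3,6): δ = 12.63°  ✓
  (4,5): δ = 71.41°  ·
  (4,6): δ = 42.63°  ✓
  (5,6): δ = 151.22°  ·
antipodal pairs: 7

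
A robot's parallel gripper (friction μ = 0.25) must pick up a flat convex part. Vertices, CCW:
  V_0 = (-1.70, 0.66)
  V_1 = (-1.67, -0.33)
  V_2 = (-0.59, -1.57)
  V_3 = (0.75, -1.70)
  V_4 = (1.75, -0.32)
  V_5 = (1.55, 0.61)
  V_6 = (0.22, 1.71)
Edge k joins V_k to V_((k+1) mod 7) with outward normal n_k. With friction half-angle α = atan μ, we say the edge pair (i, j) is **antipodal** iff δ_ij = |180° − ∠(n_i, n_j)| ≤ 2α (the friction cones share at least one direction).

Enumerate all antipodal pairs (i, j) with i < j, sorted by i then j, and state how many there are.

count = 3; pairs: (0,4), (1,5), (3,6)

α = atan 0.25 = 14.04°;  2α = 28.07°
n_0 = (-0.9995, -0.0303)
n_1 = (-0.7541, -0.6568)
n_2 = (-0.0966, -0.9953)
n_3 = (+0.8097, -0.5868)
n_4 = (+0.9776, +0.2102)
n_5 = (+0.6373, +0.7706)
n_6 = (-0.4798, +0.8774)
  (0,1): δ = 140.68°  ·
  (0,2): δ = 97.28°  ·
  (0,3): δ = 37.66°  ·
  (0,4): δ = 10.40°  ✓
  (0,5): δ = 48.67°  ·
  (0,6): δ = 116.94°  ·
  (1,2): δ = 136.60°  ·
  (1,3): δ = 76.98°  ·
  (1,4): δ = 28.92°  ·
  (1,5): δ = 9.35°  ✓
  (1,6): δ = 77.62°  ·
  (2,3): δ = 120.39°  ·
  (2,4): δ = 72.32°  ·
  (2,5): δ = 34.05°  ·
  (2,6): δ = 34.21°  ·
  (3,4): δ = 131.93°  ·
  (3,5): δ = 93.66°  ·
  (3,6): δ = 25.40°  ✓
  (4,5): δ = 141.73°  ·
  (4,6): δ = 73.46°  ·
  (5,6): δ = 111.73°  ·
antipodal pairs: 3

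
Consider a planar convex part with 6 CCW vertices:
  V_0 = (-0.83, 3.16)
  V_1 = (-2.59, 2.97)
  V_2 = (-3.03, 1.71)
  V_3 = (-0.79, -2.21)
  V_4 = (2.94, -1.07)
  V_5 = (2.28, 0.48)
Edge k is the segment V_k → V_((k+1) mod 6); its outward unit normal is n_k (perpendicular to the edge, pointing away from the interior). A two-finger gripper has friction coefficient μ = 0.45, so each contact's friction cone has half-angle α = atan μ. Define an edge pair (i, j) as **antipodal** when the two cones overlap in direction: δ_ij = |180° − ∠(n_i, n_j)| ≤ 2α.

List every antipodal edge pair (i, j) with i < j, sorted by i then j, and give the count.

α = atan 0.45 = 24.23°;  2α = 48.46°
n_0 = (-0.1073, +0.9942)
n_1 = (-0.9441, +0.3297)
n_2 = (-0.8682, -0.4961)
n_3 = (+0.2923, -0.9563)
n_4 = (+0.9201, +0.3918)
n_5 = (+0.6528, +0.7575)
  (0,1): δ = 115.41°  ·
  (0,2): δ = 66.42°  ·
  (0,3): δ = 10.83°  ✓
  (0,4): δ = 106.90°  ·
  (0,5): δ = 133.09°  ·
  (1,2): δ = 131.01°  ·
  (1,3): δ = 53.76°  ·
  (1,4): δ = 42.31°  ✓
  (1,5): δ = 68.50°  ·
  (2,3): δ = 102.75°  ·
  (2,4): δ = 6.68°  ✓
  (2,5): δ = 19.50°  ✓
  (3,4): δ = 83.93°  ·
  (3,5): δ = 57.75°  ·
  (4,5): δ = 153.82°  ·
antipodal pairs: 4

count = 4; pairs: (0,3), (1,4), (2,4), (2,5)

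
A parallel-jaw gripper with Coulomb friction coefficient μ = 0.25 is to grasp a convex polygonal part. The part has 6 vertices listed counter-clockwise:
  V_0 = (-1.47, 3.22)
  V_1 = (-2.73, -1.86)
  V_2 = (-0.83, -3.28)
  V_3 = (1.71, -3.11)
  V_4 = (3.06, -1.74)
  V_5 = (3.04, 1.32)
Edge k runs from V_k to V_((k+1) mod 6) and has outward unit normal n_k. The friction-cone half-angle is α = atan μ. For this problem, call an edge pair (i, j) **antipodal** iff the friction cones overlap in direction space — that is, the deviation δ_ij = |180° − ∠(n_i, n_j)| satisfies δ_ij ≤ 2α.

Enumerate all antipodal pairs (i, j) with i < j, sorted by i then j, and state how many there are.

α = atan 0.25 = 14.04°;  2α = 28.07°
n_0 = (-0.9706, +0.2407)
n_1 = (-0.5987, -0.8010)
n_2 = (+0.0668, -0.9978)
n_3 = (+0.7123, -0.7019)
n_4 = (+1.0000, +0.0065)
n_5 = (+0.3882, +0.9216)
  (0,1): δ = 112.84°  ·
  (0,2): δ = 72.24°  ·
  (0,3): δ = 30.65°  ·
  (0,4): δ = 14.30°  ✓
  (0,5): δ = 81.09°  ·
  (1,2): δ = 139.40°  ·
  (1,3): δ = 97.81°  ·
  (1,4): δ = 52.85°  ·
  (1,5): δ = 13.93°  ✓
  (2,3): δ = 138.41°  ·
  (2,4): δ = 93.45°  ·
  (2,5): δ = 26.67°  ✓
  (3,4): δ = 135.05°  ·
  (3,5): δ = 68.27°  ·
  (4,5): δ = 113.22°  ·
antipodal pairs: 3

count = 3; pairs: (0,4), (1,5), (2,5)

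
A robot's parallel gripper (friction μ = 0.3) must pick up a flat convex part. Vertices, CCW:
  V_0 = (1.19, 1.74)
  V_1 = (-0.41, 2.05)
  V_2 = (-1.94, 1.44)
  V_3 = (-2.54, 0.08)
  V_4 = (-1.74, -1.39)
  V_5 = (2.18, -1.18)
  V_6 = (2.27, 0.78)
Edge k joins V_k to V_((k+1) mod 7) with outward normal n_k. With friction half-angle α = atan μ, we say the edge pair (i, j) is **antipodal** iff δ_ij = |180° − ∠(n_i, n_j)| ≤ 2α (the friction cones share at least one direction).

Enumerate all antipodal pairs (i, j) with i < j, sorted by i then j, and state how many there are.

α = atan 0.3 = 16.70°;  2α = 33.40°
n_0 = (+0.1902, +0.9817)
n_1 = (-0.3703, +0.9289)
n_2 = (-0.9149, +0.4036)
n_3 = (-0.8784, -0.4780)
n_4 = (+0.0535, -0.9986)
n_5 = (+0.9989, -0.0459)
n_6 = (+0.6644, +0.7474)
  (0,1): δ = 147.30°  ·
  (0,2): δ = 102.84°  ·
  (0,3): δ = 50.48°  ·
  (0,4): δ = 14.03°  ✓
  (0,5): δ = 98.34°  ·
  (0,6): δ = 149.33°  ·
  (1,2): δ = 135.54°  ·
  (1,3): δ = 83.18°  ·
  (1,4): δ = 18.67°  ✓
  (1,5): δ = 65.63°  ·
  (1,6): δ = 116.63°  ·
  (2,3): δ = 127.64°  ·
  (2,4): δ = 63.13°  ·
  (2,5): δ = 21.18°  ✓
  (2,6): δ = 72.17°  ·
  (3,4): δ = 115.49°  ·
  (3,5): δ = 31.18°  ✓
  (3,6): δ = 19.81°  ✓
  (4,5): δ = 95.70°  ·
  (4,6): δ = 44.70°  ·
  (5,6): δ = 129.00°  ·
antipodal pairs: 5

count = 5; pairs: (0,4), (1,4), (2,5), (3,5), (3,6)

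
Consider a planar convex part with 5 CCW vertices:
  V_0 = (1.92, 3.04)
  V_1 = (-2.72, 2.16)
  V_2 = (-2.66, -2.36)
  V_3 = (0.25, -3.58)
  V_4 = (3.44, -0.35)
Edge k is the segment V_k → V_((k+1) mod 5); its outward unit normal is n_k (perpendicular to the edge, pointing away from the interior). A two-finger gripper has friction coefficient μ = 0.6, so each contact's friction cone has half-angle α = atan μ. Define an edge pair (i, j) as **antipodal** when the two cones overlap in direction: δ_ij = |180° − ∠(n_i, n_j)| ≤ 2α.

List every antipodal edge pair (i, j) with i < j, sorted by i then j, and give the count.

count = 5; pairs: (0,2), (0,3), (1,3), (1,4), (2,4)

α = atan 0.6 = 30.96°;  2α = 61.93°
n_0 = (-0.1863, +0.9825)
n_1 = (-0.9999, -0.0133)
n_2 = (-0.3866, -0.9222)
n_3 = (+0.7115, -0.7027)
n_4 = (+0.9125, +0.4091)
  (0,1): δ = 99.98°  ·
  (0,2): δ = 33.48°  ✓
  (0,3): δ = 34.62°  ✓
  (0,4): δ = 103.41°  ·
  (1,2): δ = 113.51°  ·
  (1,3): δ = 45.40°  ✓
  (1,4): δ = 23.39°  ✓
  (2,3): δ = 111.90°  ·
  (2,4): δ = 43.10°  ✓
  (3,4): δ = 111.21°  ·
antipodal pairs: 5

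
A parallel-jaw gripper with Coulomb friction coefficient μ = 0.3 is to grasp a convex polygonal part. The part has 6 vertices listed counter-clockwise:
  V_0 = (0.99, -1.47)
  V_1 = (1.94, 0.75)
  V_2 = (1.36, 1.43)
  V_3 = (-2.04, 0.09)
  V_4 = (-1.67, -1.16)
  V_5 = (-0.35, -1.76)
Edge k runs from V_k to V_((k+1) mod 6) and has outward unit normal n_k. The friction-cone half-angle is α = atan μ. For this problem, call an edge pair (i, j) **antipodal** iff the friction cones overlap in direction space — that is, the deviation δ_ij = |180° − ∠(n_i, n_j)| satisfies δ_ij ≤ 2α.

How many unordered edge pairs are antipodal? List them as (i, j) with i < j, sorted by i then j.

α = atan 0.3 = 16.70°;  2α = 33.40°
n_0 = (+0.9194, -0.3934)
n_1 = (+0.7608, +0.6489)
n_2 = (-0.3667, +0.9304)
n_3 = (-0.9589, -0.2838)
n_4 = (-0.4138, -0.9104)
n_5 = (+0.2115, -0.9774)
  (0,1): δ = 116.37°  ·
  (0,2): δ = 45.32°  ·
  (0,3): δ = 39.66°  ·
  (0,4): δ = 88.72°  ·
  (0,5): δ = 125.38°  ·
  (1,2): δ = 108.95°  ·
  (1,3): δ = 23.97°  ✓
  (1,4): δ = 25.09°  ✓
  (1,5): δ = 61.75°  ·
  (2,3): δ = 95.02°  ·
  (2,4): δ = 45.95°  ·
  (2,5): δ = 9.30°  ✓
  (3,4): δ = 130.93°  ·
  (3,5): δ = 94.28°  ·
  (4,5): δ = 143.34°  ·
antipodal pairs: 3

count = 3; pairs: (1,3), (1,4), (2,5)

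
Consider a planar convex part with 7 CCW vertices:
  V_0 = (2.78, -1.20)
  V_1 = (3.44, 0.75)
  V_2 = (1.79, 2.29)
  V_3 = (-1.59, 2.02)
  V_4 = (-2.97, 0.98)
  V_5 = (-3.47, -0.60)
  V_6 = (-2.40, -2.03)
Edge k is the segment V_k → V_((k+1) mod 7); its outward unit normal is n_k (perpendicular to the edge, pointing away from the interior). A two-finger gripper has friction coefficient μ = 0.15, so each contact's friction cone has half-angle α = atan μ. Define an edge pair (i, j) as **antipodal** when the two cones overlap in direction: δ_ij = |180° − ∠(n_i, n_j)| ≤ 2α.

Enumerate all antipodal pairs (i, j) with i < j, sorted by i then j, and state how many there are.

count = 3; pairs: (0,4), (1,5), (2,6)

α = atan 0.15 = 8.53°;  2α = 17.06°
n_0 = (+0.9472, -0.3206)
n_1 = (+0.6823, +0.7311)
n_2 = (-0.0796, +0.9968)
n_3 = (-0.6019, +0.7986)
n_4 = (-0.9534, +0.3017)
n_5 = (-0.8007, -0.5991)
n_6 = (+0.1582, -0.9874)
  (0,1): δ = 114.33°  ·
  (0,2): δ = 66.73°  ·
  (0,3): δ = 34.30°  ·
  (0,4): δ = 1.14°  ✓
  (0,5): δ = 55.50°  ·
  (0,6): δ = 117.80°  ·
  (1,2): δ = 132.41°  ·
  (1,3): δ = 99.97°  ·
  (1,4): δ = 64.54°  ·
  (1,5): δ = 10.17°  ✓
  (1,6): δ = 52.13°  ·
  (2,3): δ = 147.56°  ·
  (2,4): δ = 112.13°  ·
  (2,5): δ = 57.76°  ·
  (2,6): δ = 4.54°  ✓
  (3,4): δ = 144.56°  ·
  (3,5): δ = 90.20°  ·
  (3,6): δ = 27.90°  ·
  (4,5): δ = 125.63°  ·
  (4,6): δ = 63.34°  ·
  (5,6): δ = 117.70°  ·
antipodal pairs: 3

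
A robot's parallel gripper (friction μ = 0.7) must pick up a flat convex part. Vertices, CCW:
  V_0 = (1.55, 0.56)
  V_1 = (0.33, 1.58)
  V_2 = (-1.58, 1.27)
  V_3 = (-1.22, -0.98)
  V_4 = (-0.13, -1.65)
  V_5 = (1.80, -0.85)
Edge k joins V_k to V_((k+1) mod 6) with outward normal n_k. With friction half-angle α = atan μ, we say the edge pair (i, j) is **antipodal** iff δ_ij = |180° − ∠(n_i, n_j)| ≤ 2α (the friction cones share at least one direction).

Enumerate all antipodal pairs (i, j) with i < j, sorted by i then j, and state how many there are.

count = 7; pairs: (0,2), (0,3), (0,4), (1,3), (1,4), (2,5), (3,5)

α = atan 0.7 = 34.99°;  2α = 69.98°
n_0 = (+0.6414, +0.7672)
n_1 = (-0.1602, +0.9871)
n_2 = (-0.9874, -0.1580)
n_3 = (-0.5237, -0.8519)
n_4 = (+0.3829, -0.9238)
n_5 = (+0.9846, +0.1746)
  (0,1): δ = 130.88°  ·
  (0,2): δ = 41.01°  ✓
  (0,3): δ = 8.32°  ✓
  (0,4): δ = 62.41°  ✓
  (0,5): δ = 139.95°  ·
  (1,2): δ = 90.13°  ·
  (1,3): δ = 40.80°  ✓
  (1,4): δ = 13.30°  ✓
  (1,5): δ = 90.84°  ·
  (2,3): δ = 130.67°  ·
  (2,4): δ = 76.58°  ·
  (2,5): δ = 0.96°  ✓
  (3,4): δ = 125.91°  ·
  (3,5): δ = 48.37°  ✓
  (4,5): δ = 102.46°  ·
antipodal pairs: 7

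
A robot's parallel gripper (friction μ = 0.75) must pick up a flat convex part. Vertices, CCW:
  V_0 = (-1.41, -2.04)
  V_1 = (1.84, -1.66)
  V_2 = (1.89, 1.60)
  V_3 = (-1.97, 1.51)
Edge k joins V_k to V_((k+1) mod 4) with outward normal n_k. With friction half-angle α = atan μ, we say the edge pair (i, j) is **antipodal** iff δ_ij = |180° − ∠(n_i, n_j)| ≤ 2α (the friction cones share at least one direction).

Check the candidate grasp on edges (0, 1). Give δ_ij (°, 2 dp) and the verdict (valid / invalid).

α = atan 0.75 = 36.87°;  2α = 73.74°
edge 0: e_0 = (+3.25, +0.38);  n_0 = (+0.1161, -0.9932)
edge 1: e_1 = (+0.05, +3.26);  n_1 = (+0.9999, -0.0153)
∠(n_0, n_1) = 82.45°
δ = |180° − 82.45°| = 97.55°
97.55° > 2α = 73.74°  →  invalid

δ = 97.55°, invalid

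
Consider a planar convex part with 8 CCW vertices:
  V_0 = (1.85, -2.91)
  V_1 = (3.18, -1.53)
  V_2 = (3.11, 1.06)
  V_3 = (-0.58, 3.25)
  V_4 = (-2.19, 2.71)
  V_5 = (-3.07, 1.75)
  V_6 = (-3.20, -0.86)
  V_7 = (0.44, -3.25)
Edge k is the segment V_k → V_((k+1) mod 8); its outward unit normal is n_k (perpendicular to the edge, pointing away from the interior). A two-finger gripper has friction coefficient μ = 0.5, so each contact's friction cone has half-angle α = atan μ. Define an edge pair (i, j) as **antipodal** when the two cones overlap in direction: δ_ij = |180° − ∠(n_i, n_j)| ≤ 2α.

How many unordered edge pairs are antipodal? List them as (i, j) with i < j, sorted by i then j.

α = atan 0.5 = 26.57°;  2α = 53.13°
n_0 = (+0.7200, -0.6939)
n_1 = (+0.9996, +0.0270)
n_2 = (+0.5104, +0.8600)
n_3 = (-0.3180, +0.9481)
n_4 = (-0.7372, +0.6757)
n_5 = (-0.9988, +0.0497)
n_6 = (-0.5489, -0.8359)
n_7 = (+0.2344, -0.9721)
  (0,1): δ = 134.51°  ·
  (0,2): δ = 76.75°  ·
  (0,3): δ = 27.52°  ✓
  (0,4): δ = 1.43°  ✓
  (0,5): δ = 41.09°  ✓
  (0,6): δ = 100.65°  ·
  (0,7): δ = 147.50°  ·
  (1,2): δ = 122.24°  ·
  (1,3): δ = 73.01°  ·
  (1,4): δ = 44.06°  ✓
  (1,5): δ = 4.40°  ✓
  (1,6): δ = 55.16°  ·
  (1,7): δ = 102.01°  ·
  (2,3): δ = 130.77°  ·
  (2,4): δ = 101.82°  ·
  (2,5): δ = 62.16°  ·
  (2,6): δ = 2.60°  ✓
  (2,7): δ = 44.25°  ✓
  (3,4): δ = 151.05°  ·
  (3,5): δ = 111.39°  ·
  (3,6): δ = 51.83°  ✓
  (3,7): δ = 4.98°  ✓
  (4,5): δ = 140.34°  ·
  (4,6): δ = 80.78°  ·
  (4,7): δ = 33.93°  ✓
  (5,6): δ = 120.44°  ·
  (5,7): δ = 73.59°  ·
  (6,7): δ = 133.15°  ·
antipodal pairs: 10

count = 10; pairs: (0,3), (0,4), (0,5), (1,4), (1,5), (2,6), (2,7), (3,6), (3,7), (4,7)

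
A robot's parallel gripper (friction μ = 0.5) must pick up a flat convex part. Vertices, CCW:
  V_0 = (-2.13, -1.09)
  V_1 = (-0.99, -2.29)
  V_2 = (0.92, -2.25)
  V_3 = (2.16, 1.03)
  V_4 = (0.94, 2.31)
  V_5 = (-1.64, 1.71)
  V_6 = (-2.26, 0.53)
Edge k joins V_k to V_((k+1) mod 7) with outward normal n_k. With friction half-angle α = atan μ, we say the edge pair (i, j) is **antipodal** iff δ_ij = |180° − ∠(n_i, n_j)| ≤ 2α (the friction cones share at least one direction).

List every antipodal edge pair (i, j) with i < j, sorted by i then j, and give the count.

count = 6; pairs: (0,3), (1,3), (1,4), (2,5), (2,6), (3,6)

α = atan 0.5 = 26.57°;  2α = 53.13°
n_0 = (-0.7250, -0.6887)
n_1 = (+0.0209, -0.9998)
n_2 = (+0.9354, -0.3536)
n_3 = (+0.7239, +0.6899)
n_4 = (-0.2265, +0.9740)
n_5 = (-0.8852, +0.4651)
n_6 = (-0.9968, -0.0800)
  (0,1): δ = 132.33°  ·
  (0,2): δ = 64.24°  ·
  (0,3): δ = 0.09°  ✓
  (0,4): δ = 59.56°  ·
  (0,5): δ = 108.75°  ·
  (0,6): δ = 141.06°  ·
  (1,2): δ = 111.91°  ·
  (1,3): δ = 47.57°  ✓
  (1,4): δ = 11.89°  ✓
  (1,5): δ = 61.08°  ·
  (1,6): δ = 93.39°  ·
  (2,3): δ = 115.67°  ·
  (2,4): δ = 56.20°  ·
  (2,5): δ = 7.01°  ✓
  (2,6): δ = 25.30°  ✓
  (3,4): δ = 120.53°  ·
  (3,5): δ = 71.34°  ·
  (3,6): δ = 39.04°  ✓
  (4,5): δ = 130.81°  ·
  (4,6): δ = 98.50°  ·
  (5,6): δ = 147.69°  ·
antipodal pairs: 6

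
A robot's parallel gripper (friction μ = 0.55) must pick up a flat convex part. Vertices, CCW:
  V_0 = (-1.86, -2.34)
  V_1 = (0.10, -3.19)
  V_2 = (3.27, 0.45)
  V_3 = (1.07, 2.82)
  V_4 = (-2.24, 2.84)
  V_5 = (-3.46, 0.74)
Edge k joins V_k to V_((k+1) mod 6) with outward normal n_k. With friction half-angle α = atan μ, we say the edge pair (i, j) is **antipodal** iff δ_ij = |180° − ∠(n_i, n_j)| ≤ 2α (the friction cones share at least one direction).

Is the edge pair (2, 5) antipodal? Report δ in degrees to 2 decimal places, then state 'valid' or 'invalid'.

δ = 15.42°, valid

α = atan 0.55 = 28.81°;  2α = 57.62°
edge 2: e_2 = (-2.20, +2.37);  n_2 = (+0.7329, +0.6803)
edge 5: e_5 = (+1.60, -3.08);  n_5 = (-0.8874, -0.4610)
∠(n_2, n_5) = 164.58°
δ = |180° − 164.58°| = 15.42°
15.42° ≤ 2α = 57.62°  →  valid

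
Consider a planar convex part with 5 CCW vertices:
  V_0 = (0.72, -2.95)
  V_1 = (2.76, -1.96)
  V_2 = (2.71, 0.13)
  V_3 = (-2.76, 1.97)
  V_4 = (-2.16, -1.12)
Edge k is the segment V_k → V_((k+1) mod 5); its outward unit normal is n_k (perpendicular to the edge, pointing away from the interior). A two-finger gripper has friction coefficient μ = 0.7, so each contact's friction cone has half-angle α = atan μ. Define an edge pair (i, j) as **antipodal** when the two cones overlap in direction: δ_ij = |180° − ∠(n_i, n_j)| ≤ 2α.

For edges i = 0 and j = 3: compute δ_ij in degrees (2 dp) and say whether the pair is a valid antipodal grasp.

δ = 75.10°, invalid

α = atan 0.7 = 34.99°;  2α = 69.98°
edge 0: e_0 = (+2.04, +0.99);  n_0 = (+0.4366, -0.8997)
edge 3: e_3 = (+0.60, -3.09);  n_3 = (-0.9817, -0.1906)
∠(n_0, n_3) = 104.90°
δ = |180° − 104.90°| = 75.10°
75.10° > 2α = 69.98°  →  invalid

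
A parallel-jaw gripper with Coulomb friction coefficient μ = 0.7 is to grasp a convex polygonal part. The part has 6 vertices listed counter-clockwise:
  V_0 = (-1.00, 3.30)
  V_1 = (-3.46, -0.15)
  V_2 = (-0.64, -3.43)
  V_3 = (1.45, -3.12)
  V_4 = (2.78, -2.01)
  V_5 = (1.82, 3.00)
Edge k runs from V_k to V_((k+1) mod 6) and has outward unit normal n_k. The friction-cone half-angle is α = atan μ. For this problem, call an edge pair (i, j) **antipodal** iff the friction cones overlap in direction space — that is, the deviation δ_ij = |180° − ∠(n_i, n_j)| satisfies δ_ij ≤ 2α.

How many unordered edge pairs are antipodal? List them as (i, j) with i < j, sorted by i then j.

α = atan 0.7 = 34.99°;  2α = 69.98°
n_0 = (-0.8142, +0.5806)
n_1 = (-0.7583, -0.6519)
n_2 = (+0.1467, -0.9892)
n_3 = (+0.6408, -0.7677)
n_4 = (+0.9821, +0.1882)
n_5 = (+0.1058, +0.9944)
  (0,1): δ = 103.82°  ·
  (0,2): δ = 46.07°  ✓
  (0,3): δ = 14.66°  ✓
  (0,4): δ = 46.34°  ✓
  (0,5): δ = 119.42°  ·
  (1,2): δ = 122.25°  ·
  (1,3): δ = 90.84°  ·
  (1,4): δ = 29.84°  ✓
  (1,5): δ = 43.24°  ✓
  (2,3): δ = 148.59°  ·
  (2,4): δ = 87.59°  ·
  (2,5): δ = 14.51°  ✓
  (3,4): δ = 119.00°  ·
  (3,5): δ = 45.92°  ✓
  (4,5): δ = 106.92°  ·
antipodal pairs: 7

count = 7; pairs: (0,2), (0,3), (0,4), (1,4), (1,5), (2,5), (3,5)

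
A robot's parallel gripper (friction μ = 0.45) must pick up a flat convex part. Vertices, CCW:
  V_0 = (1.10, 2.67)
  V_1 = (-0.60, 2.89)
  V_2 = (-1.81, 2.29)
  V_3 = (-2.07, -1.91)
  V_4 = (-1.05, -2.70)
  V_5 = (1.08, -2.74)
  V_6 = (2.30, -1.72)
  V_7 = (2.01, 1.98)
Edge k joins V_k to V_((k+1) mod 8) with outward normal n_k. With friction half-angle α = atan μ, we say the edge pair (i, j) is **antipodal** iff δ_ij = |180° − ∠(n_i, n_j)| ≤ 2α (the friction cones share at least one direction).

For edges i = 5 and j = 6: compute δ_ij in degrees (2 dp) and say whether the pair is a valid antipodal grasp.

δ = 125.42°, invalid

α = atan 0.45 = 24.23°;  2α = 48.46°
edge 5: e_5 = (+1.22, +1.02);  n_5 = (+0.6414, -0.7672)
edge 6: e_6 = (-0.29, +3.70);  n_6 = (+0.9969, +0.0781)
∠(n_5, n_6) = 54.58°
δ = |180° − 54.58°| = 125.42°
125.42° > 2α = 48.46°  →  invalid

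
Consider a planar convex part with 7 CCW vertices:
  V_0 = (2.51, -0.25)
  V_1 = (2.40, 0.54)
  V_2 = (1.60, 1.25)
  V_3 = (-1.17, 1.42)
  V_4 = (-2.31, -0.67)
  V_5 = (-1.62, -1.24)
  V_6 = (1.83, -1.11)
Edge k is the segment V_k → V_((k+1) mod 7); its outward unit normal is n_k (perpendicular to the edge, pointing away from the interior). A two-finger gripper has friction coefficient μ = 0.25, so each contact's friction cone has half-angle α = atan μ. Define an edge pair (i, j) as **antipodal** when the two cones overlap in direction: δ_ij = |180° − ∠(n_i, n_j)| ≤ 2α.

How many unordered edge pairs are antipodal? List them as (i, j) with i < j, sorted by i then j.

α = atan 0.25 = 14.04°;  2α = 28.07°
n_0 = (+0.9904, +0.1379)
n_1 = (+0.6638, +0.7479)
n_2 = (+0.0613, +0.9981)
n_3 = (-0.8779, +0.4789)
n_4 = (-0.6369, -0.7710)
n_5 = (+0.0377, -0.9993)
n_6 = (+0.7844, -0.6202)
  (0,1): δ = 139.52°  ·
  (0,2): δ = 101.44°  ·
  (0,3): δ = 36.54°  ·
  (0,4): δ = 42.51°  ·
  (0,5): δ = 84.23°  ·
  (0,6): δ = 133.74°  ·
  (1,2): δ = 141.92°  ·
  (1,3): δ = 77.02°  ·
  (1,4): δ = 2.03°  ✓
  (1,5): δ = 43.75°  ·
  (1,6): δ = 93.26°  ·
  (2,3): δ = 115.10°  ·
  (2,4): δ = 36.05°  ·
  (2,5): δ = 5.67°  ✓
  (2,6): δ = 55.18°  ·
  (3,4): δ = 100.95°  ·
  (3,5): δ = 59.23°  ·
  (3,6): δ = 9.72°  ✓
  (4,5): δ = 138.28°  ·
  (4,6): δ = 88.77°  ·
  (5,6): δ = 130.49°  ·
antipodal pairs: 3

count = 3; pairs: (1,4), (2,5), (3,6)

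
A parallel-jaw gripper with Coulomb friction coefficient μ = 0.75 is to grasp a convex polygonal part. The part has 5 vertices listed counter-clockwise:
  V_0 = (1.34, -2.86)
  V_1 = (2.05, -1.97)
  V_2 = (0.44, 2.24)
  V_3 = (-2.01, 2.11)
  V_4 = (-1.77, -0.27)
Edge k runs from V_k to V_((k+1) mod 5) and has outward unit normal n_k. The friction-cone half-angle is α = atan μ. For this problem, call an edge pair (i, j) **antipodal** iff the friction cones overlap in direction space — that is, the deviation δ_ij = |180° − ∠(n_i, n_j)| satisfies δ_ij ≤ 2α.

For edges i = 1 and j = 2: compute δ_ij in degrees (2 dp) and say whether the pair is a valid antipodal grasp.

δ = 107.89°, invalid

α = atan 0.75 = 36.87°;  2α = 73.74°
edge 1: e_1 = (-1.61, +4.21);  n_1 = (+0.9340, +0.3572)
edge 2: e_2 = (-2.45, -0.13);  n_2 = (-0.0530, +0.9986)
∠(n_1, n_2) = 72.11°
δ = |180° − 72.11°| = 107.89°
107.89° > 2α = 73.74°  →  invalid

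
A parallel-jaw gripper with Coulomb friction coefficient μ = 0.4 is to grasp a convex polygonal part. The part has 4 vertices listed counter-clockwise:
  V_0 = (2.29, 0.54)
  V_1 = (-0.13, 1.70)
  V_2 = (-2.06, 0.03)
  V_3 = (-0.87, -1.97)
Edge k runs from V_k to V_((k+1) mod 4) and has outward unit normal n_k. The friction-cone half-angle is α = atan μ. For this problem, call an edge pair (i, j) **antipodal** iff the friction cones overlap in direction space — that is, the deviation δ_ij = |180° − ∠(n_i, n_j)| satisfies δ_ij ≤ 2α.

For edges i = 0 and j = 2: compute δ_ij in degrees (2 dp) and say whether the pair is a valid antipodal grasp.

α = atan 0.4 = 21.80°;  2α = 43.60°
edge 0: e_0 = (-2.42, +1.16);  n_0 = (+0.4322, +0.9018)
edge 2: e_2 = (+1.19, -2.00);  n_2 = (-0.8594, -0.5113)
∠(n_0, n_2) = 146.36°
δ = |180° − 146.36°| = 33.64°
33.64° ≤ 2α = 43.60°  →  valid

δ = 33.64°, valid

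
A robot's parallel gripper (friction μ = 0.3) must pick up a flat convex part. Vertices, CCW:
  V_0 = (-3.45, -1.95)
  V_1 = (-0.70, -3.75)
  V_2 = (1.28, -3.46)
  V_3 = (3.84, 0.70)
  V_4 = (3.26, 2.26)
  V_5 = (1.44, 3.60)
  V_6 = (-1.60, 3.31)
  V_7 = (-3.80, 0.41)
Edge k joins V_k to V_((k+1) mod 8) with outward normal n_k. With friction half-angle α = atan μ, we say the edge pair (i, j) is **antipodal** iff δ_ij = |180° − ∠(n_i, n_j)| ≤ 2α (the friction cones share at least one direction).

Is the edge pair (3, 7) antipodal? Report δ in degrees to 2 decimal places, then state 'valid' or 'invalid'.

α = atan 0.3 = 16.70°;  2α = 33.40°
edge 3: e_3 = (-0.58, +1.56);  n_3 = (+0.9373, +0.3485)
edge 7: e_7 = (+0.35, -2.36);  n_7 = (-0.9892, -0.1467)
∠(n_3, n_7) = 168.04°
δ = |180° − 168.04°| = 11.96°
11.96° ≤ 2α = 33.40°  →  valid

δ = 11.96°, valid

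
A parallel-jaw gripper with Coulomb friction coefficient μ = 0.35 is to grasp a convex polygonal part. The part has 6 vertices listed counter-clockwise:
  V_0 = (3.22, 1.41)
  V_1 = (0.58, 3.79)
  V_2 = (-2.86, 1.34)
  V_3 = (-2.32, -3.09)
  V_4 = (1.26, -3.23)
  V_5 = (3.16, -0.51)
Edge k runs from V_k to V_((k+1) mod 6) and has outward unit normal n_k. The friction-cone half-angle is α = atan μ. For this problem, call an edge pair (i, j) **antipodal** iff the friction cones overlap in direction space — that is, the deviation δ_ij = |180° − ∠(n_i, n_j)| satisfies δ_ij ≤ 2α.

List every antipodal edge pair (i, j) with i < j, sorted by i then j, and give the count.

α = atan 0.35 = 19.29°;  2α = 38.58°
n_0 = (+0.6696, +0.7427)
n_1 = (-0.5801, +0.8145)
n_2 = (-0.9927, -0.1210)
n_3 = (-0.0391, -0.9992)
n_4 = (+0.8198, -0.5727)
n_5 = (+0.9995, -0.0312)
  (0,1): δ = 102.51°  ·
  (0,2): δ = 41.02°  ·
  (0,3): δ = 39.80°  ·
  (0,4): δ = 97.10°  ·
  (0,5): δ = 130.25°  ·
  (1,2): δ = 118.51°  ·
  (1,3): δ = 37.70°  ✓
  (1,4): δ = 19.61°  ✓
  (1,5): δ = 52.75°  ·
  (2,3): δ = 99.19°  ·
  (2,4): δ = 41.89°  ·
  (2,5): δ = 8.74°  ✓
  (3,4): δ = 122.70°  ·
  (3,5): δ = 89.55°  ·
  (4,5): δ = 146.85°  ·
antipodal pairs: 3

count = 3; pairs: (1,3), (1,4), (2,5)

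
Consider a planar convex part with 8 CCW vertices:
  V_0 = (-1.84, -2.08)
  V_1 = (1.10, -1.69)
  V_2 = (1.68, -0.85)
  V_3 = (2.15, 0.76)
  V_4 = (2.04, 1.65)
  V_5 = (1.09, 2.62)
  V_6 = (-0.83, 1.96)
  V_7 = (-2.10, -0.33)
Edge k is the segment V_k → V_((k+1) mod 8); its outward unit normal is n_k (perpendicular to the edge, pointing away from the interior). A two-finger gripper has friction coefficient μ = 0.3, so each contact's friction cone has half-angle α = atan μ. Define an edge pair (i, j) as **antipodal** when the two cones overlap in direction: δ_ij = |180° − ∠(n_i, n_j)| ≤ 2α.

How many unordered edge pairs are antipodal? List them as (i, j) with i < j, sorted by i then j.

α = atan 0.3 = 16.70°;  2α = 33.40°
n_0 = (+0.1315, -0.9913)
n_1 = (+0.8229, -0.5682)
n_2 = (+0.9599, -0.2802)
n_3 = (+0.9924, +0.1227)
n_4 = (+0.7144, +0.6997)
n_5 = (-0.3251, +0.9457)
n_6 = (-0.8745, +0.4850)
n_7 = (-0.9891, -0.1470)
  (0,1): δ = 132.18°  ·
  (0,2): δ = 113.83°  ·
  (0,3): δ = 90.51°  ·
  (0,4): δ = 53.15°  ·
  (0,5): δ = 11.41°  ✓
  (0,6): δ = 53.43°  ·
  (0,7): δ = 90.89°  ·
  (1,2): δ = 161.65°  ·
  (1,3): δ = 138.33°  ·
  (1,4): δ = 100.97°  ·
  (1,5): δ = 36.41°  ·
  (1,6): δ = 5.61°  ✓
  (1,7): δ = 43.07°  ·
  (2,3): δ = 156.68°  ·
  (2,4): δ = 119.32°  ·
  (2,5): δ = 54.76°  ·
  (2,6): δ = 12.74°  ✓
  (2,7): δ = 24.72°  ✓
  (3,4): δ = 142.64°  ·
  (3,5): δ = 78.08°  ·
  (3,6): δ = 36.06°  ·
  (3,7): δ = 1.40°  ✓
  (4,5): δ = 115.43°  ·
  (4,6): δ = 73.42°  ·
  (4,7): δ = 35.95°  ·
  (5,6): δ = 137.98°  ·
  (5,7): δ = 100.52°  ·
  (6,7): δ = 142.54°  ·
antipodal pairs: 5

count = 5; pairs: (0,5), (1,6), (2,6), (2,7), (3,7)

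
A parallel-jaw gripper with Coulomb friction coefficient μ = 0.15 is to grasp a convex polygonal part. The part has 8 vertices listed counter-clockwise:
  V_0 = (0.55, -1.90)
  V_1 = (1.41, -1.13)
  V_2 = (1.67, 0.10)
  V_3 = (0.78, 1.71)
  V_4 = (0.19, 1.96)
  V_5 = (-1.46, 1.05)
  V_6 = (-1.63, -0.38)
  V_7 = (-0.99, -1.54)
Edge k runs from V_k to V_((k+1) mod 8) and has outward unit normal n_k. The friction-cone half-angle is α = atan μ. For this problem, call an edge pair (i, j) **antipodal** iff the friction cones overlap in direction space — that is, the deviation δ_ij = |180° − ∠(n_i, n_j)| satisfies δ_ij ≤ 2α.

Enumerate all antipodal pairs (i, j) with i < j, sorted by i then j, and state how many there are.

count = 4; pairs: (0,4), (1,5), (2,6), (3,7)

α = atan 0.15 = 8.53°;  2α = 17.06°
n_0 = (+0.6670, -0.7450)
n_1 = (+0.9784, -0.2068)
n_2 = (+0.8752, +0.4838)
n_3 = (+0.3901, +0.9208)
n_4 = (-0.4829, +0.8757)
n_5 = (-0.9930, +0.1180)
n_6 = (-0.8756, -0.4831)
n_7 = (-0.2276, -0.9737)
  (0,1): δ = 143.78°  ·
  (0,2): δ = 102.91°  ·
  (0,3): δ = 64.80°  ·
  (0,4): δ = 12.96°  ✓
  (0,5): δ = 41.38°  ·
  (0,6): δ = 77.05°  ·
  (0,7): δ = 125.00°  ·
  (1,2): δ = 139.13°  ·
  (1,3): δ = 101.03°  ·
  (1,4): δ = 49.19°  ·
  (1,5): δ = 5.16°  ✓
  (1,6): δ = 40.82°  ·
  (1,7): δ = 88.78°  ·
  (2,3): δ = 141.90°  ·
  (2,4): δ = 90.06°  ·
  (2,5): δ = 35.71°  ·
  (2,6): δ = 0.05°  ✓
  (2,7): δ = 47.91°  ·
  (3,4): δ = 128.16°  ·
  (3,5): δ = 73.82°  ·
  (3,6): δ = 38.15°  ·
  (3,7): δ = 9.81°  ✓
  (4,5): δ = 125.66°  ·
  (4,6): δ = 89.99°  ·
  (4,7): δ = 42.03°  ·
  (5,6): δ = 144.33°  ·
  (5,7): δ = 96.38°  ·
  (6,7): δ = 132.04°  ·
antipodal pairs: 4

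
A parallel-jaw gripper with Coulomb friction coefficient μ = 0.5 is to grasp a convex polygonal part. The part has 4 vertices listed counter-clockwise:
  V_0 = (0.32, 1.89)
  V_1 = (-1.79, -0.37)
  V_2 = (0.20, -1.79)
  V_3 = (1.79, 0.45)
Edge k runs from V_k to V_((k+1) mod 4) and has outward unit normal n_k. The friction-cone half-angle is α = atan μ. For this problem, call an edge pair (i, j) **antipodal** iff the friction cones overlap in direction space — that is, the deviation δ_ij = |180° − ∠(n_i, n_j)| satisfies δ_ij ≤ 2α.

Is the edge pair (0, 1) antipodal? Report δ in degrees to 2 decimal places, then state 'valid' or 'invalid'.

δ = 82.48°, invalid

α = atan 0.5 = 26.57°;  2α = 53.13°
edge 0: e_0 = (-2.11, -2.26);  n_0 = (-0.7309, +0.6824)
edge 1: e_1 = (+1.99, -1.42);  n_1 = (-0.5809, -0.8140)
∠(n_0, n_1) = 97.52°
δ = |180° − 97.52°| = 82.48°
82.48° > 2α = 53.13°  →  invalid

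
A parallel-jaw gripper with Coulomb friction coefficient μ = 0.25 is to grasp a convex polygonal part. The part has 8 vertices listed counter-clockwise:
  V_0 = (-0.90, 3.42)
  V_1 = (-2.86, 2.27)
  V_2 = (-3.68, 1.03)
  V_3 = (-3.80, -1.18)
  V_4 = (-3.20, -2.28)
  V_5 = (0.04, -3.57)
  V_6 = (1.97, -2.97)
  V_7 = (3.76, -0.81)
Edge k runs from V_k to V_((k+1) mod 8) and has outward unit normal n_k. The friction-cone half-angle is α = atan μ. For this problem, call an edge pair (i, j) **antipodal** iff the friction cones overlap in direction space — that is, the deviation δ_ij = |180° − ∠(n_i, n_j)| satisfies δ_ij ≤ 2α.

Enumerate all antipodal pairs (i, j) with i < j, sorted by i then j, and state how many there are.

count = 5; pairs: (0,5), (0,6), (1,6), (3,7), (4,7)

α = atan 0.25 = 14.04°;  2α = 28.07°
n_0 = (-0.5061, +0.8625)
n_1 = (-0.8341, +0.5516)
n_2 = (-0.9985, +0.0542)
n_3 = (-0.8779, -0.4789)
n_4 = (-0.3699, -0.9291)
n_5 = (+0.2969, -0.9549)
n_6 = (+0.7700, -0.6381)
n_7 = (+0.6721, +0.7404)
  (0,1): δ = 153.88°  ·
  (0,2): δ = 123.51°  ·
  (0,3): δ = 91.79°  ·
  (0,4): δ = 52.11°  ·
  (0,5): δ = 13.13°  ✓
  (0,6): δ = 19.95°  ✓
  (0,7): δ = 107.37°  ·
  (1,2): δ = 149.63°  ·
  (1,3): δ = 117.91°  ·
  (1,4): δ = 78.23°  ·
  (1,5): δ = 39.25°  ·
  (1,6): δ = 6.17°  ✓
  (1,7): δ = 81.25°  ·
  (2,3): δ = 148.28°  ·
  (2,4): δ = 108.60°  ·
  (2,5): δ = 69.62°  ·
  (2,6): δ = 36.54°  ·
  (2,7): δ = 50.88°  ·
  (3,4): δ = 140.32°  ·
  (3,5): δ = 101.34°  ·
  (3,6): δ = 68.26°  ·
  (3,7): δ = 19.16°  ✓
  (4,5): δ = 141.02°  ·
  (4,6): δ = 107.94°  ·
  (4,7): δ = 20.52°  ✓
  (5,6): δ = 146.92°  ·
  (5,7): δ = 59.50°  ·
  (6,7): δ = 92.58°  ·
antipodal pairs: 5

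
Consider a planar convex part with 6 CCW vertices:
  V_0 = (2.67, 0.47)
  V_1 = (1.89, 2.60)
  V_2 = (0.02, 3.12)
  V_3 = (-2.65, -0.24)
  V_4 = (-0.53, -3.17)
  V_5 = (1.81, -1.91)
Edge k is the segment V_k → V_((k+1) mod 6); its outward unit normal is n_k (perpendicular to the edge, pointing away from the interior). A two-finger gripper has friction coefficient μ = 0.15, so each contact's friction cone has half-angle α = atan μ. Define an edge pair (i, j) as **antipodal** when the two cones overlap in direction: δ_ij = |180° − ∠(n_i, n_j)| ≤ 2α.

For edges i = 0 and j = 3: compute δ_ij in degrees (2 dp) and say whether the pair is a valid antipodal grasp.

α = atan 0.15 = 8.53°;  2α = 17.06°
edge 0: e_0 = (-0.78, +2.13);  n_0 = (+0.9390, +0.3439)
edge 3: e_3 = (+2.12, -2.93);  n_3 = (-0.8102, -0.5862)
∠(n_0, n_3) = 164.22°
δ = |180° − 164.22°| = 15.78°
15.78° ≤ 2α = 17.06°  →  valid

δ = 15.78°, valid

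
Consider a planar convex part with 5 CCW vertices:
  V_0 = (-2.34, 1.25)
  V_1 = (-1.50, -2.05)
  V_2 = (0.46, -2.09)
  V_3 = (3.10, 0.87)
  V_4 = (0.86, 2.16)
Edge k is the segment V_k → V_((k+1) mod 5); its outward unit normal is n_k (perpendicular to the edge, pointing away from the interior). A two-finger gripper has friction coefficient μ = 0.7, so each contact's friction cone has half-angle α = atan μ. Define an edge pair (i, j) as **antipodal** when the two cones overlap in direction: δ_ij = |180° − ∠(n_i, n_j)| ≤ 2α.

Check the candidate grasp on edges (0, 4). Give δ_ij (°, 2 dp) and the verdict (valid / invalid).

α = atan 0.7 = 34.99°;  2α = 69.98°
edge 0: e_0 = (+0.84, -3.30);  n_0 = (-0.9691, -0.2467)
edge 4: e_4 = (-3.20, -0.91);  n_4 = (-0.2735, +0.9619)
∠(n_0, n_4) = 88.41°
δ = |180° − 88.41°| = 91.59°
91.59° > 2α = 69.98°  →  invalid

δ = 91.59°, invalid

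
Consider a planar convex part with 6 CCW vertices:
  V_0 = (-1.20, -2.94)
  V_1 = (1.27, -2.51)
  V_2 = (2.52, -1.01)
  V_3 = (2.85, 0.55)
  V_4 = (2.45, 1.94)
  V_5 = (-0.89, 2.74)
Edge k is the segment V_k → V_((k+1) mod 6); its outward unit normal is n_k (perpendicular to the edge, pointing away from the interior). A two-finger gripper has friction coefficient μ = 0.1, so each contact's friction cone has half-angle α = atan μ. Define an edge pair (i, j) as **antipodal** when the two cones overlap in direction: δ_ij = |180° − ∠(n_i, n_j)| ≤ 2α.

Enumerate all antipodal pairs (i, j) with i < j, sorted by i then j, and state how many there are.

α = atan 0.1 = 5.71°;  2α = 11.42°
n_0 = (+0.1715, -0.9852)
n_1 = (+0.7682, -0.6402)
n_2 = (+0.9783, -0.2070)
n_3 = (+0.9610, +0.2765)
n_4 = (+0.2329, +0.9725)
n_5 = (-0.9985, +0.0545)
  (0,1): δ = 139.68°  ·
  (0,2): δ = 111.82°  ·
  (0,3): δ = 83.82°  ·
  (0,4): δ = 23.35°  ·
  (0,5): δ = 77.00°  ·
  (1,2): δ = 152.14°  ·
  (1,3): δ = 124.14°  ·
  (1,4): δ = 63.66°  ·
  (1,5): δ = 36.68°  ·
  (2,3): δ = 152.00°  ·
  (2,4): δ = 91.53°  ·
  (2,5): δ = 8.82°  ✓
  (3,4): δ = 119.52°  ·
  (3,5): δ = 19.18°  ·
  (4,5): δ = 79.65°  ·
antipodal pairs: 1

count = 1; pairs: (2,5)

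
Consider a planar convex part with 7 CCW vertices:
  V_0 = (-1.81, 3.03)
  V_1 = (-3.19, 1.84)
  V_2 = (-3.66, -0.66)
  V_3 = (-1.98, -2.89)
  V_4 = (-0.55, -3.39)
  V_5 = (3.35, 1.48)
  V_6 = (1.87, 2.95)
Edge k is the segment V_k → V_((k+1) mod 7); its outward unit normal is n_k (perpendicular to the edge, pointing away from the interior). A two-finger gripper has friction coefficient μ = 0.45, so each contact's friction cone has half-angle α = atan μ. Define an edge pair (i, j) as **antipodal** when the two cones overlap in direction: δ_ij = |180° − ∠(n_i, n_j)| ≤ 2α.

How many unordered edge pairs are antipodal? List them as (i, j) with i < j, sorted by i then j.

α = atan 0.45 = 24.23°;  2α = 48.46°
n_0 = (-0.6530, +0.7573)
n_1 = (-0.9828, +0.1848)
n_2 = (-0.7987, -0.6017)
n_3 = (-0.3301, -0.9440)
n_4 = (+0.7806, -0.6251)
n_5 = (+0.7047, +0.7095)
n_6 = (+0.0217, +0.9998)
  (0,1): δ = 141.42°  ·
  (0,2): δ = 93.78°  ·
  (0,3): δ = 60.04°  ·
  (0,4): δ = 10.54°  ✓
  (0,5): δ = 94.42°  ·
  (0,6): δ = 137.98°  ·
  (1,2): δ = 132.36°  ·
  (1,3): δ = 98.62°  ·
  (1,4): δ = 28.04°  ✓
  (1,5): δ = 55.84°  ·
  (1,6): δ = 99.40°  ·
  (2,3): δ = 146.27°  ·
  (2,4): δ = 75.68°  ·
  (2,5): δ = 8.20°  ✓
  (2,6): δ = 51.76°  ·
  (3,4): δ = 109.42°  ·
  (3,5): δ = 25.53°  ✓
  (3,6): δ = 18.03°  ✓
  (4,5): δ = 96.12°  ·
  (4,6): δ = 52.56°  ·
  (5,6): δ = 136.44°  ·
antipodal pairs: 5

count = 5; pairs: (0,4), (1,4), (2,5), (3,5), (3,6)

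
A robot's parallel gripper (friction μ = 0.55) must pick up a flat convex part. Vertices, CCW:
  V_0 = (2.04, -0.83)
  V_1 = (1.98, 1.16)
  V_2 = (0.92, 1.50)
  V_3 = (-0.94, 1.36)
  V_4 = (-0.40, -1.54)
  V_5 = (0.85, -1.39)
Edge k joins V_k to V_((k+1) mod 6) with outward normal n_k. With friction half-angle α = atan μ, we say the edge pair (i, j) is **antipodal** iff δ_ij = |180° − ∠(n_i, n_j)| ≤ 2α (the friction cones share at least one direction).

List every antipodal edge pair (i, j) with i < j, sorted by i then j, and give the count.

α = atan 0.55 = 28.81°;  2α = 57.62°
n_0 = (+0.9995, +0.0301)
n_1 = (+0.3054, +0.9522)
n_2 = (-0.0751, +0.9972)
n_3 = (-0.9831, -0.1831)
n_4 = (+0.1191, -0.9929)
n_5 = (+0.4258, -0.9048)
  (0,1): δ = 109.51°  ·
  (0,2): δ = 87.42°  ·
  (0,3): δ = 8.82°  ✓
  (0,4): δ = 95.12°  ·
  (0,5): δ = 113.47°  ·
  (1,2): δ = 157.91°  ·
  (1,3): δ = 61.67°  ·
  (1,4): δ = 24.63°  ✓
  (1,5): δ = 42.99°  ✓
  (2,3): δ = 83.76°  ·
  (2,4): δ = 2.54°  ✓
  (2,5): δ = 20.90°  ✓
  (3,4): δ = 93.71°  ·
  (3,5): δ = 75.35°  ·
  (4,5): δ = 161.64°  ·
antipodal pairs: 5

count = 5; pairs: (0,3), (1,4), (1,5), (2,4), (2,5)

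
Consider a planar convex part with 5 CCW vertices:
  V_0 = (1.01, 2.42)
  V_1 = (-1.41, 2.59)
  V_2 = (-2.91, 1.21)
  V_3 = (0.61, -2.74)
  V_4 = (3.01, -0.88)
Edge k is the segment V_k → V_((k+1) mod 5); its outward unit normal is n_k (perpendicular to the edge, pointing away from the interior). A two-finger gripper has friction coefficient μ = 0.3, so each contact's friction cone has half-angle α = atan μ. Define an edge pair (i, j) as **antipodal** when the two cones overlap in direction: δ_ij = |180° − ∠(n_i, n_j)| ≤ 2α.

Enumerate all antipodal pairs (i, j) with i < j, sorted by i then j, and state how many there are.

count = 2; pairs: (1,3), (2,4)

α = atan 0.3 = 16.70°;  2α = 33.40°
n_0 = (+0.0701, +0.9975)
n_1 = (-0.6771, +0.7359)
n_2 = (-0.7466, -0.6653)
n_3 = (+0.6126, -0.7904)
n_4 = (+0.8552, +0.5183)
  (0,1): δ = 133.37°  ·
  (0,2): δ = 44.28°  ·
  (0,3): δ = 41.79°  ·
  (0,4): δ = 125.24°  ·
  (1,2): δ = 90.91°  ·
  (1,3): δ = 4.84°  ✓
  (1,4): δ = 78.60°  ·
  (2,3): δ = 93.93°  ·
  (2,4): δ = 10.49°  ✓
  (3,4): δ = 96.56°  ·
antipodal pairs: 2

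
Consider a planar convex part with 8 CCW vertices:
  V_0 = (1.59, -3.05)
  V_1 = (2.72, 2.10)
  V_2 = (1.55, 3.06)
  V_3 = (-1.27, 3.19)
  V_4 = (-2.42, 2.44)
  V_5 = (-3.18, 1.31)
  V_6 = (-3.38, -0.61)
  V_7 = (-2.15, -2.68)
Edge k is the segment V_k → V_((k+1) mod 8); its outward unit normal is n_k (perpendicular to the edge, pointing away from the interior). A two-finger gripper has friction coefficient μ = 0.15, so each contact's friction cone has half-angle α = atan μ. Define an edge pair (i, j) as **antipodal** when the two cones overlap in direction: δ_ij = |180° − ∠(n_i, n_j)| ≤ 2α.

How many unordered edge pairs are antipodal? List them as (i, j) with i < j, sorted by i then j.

α = atan 0.15 = 8.53°;  2α = 17.06°
n_0 = (+0.9768, -0.2143)
n_1 = (+0.6343, +0.7731)
n_2 = (+0.0461, +0.9989)
n_3 = (-0.5463, +0.8376)
n_4 = (-0.8298, +0.5581)
n_5 = (-0.9946, +0.1036)
n_6 = (-0.8597, -0.5108)
n_7 = (-0.0984, -0.9951)
  (0,1): δ = 116.99°  ·
  (0,2): δ = 80.26°  ·
  (0,3): δ = 44.51°  ·
  (0,4): δ = 21.55°  ·
  (0,5): δ = 6.43°  ✓
  (0,6): δ = 43.09°  ·
  (0,7): δ = 96.73°  ·
  (1,2): δ = 143.27°  ·
  (1,3): δ = 107.52°  ·
  (1,4): δ = 84.55°  ·
  (1,5): δ = 56.58°  ·
  (1,6): δ = 19.91°  ·
  (1,7): δ = 33.72°  ·
  (2,3): δ = 144.25°  ·
  (2,4): δ = 121.28°  ·
  (2,5): δ = 93.31°  ·
  (2,6): δ = 56.64°  ·
  (2,7): δ = 3.01°  ✓
  (3,4): δ = 157.03°  ·
  (3,5): δ = 129.06°  ·
  (3,6): δ = 92.39°  ·
  (3,7): δ = 38.76°  ·
  (4,5): δ = 152.02°  ·
  (4,6): δ = 115.36°  ·
  (4,7): δ = 61.73°  ·
  (5,6): δ = 143.33°  ·
  (5,7): δ = 89.70°  ·
  (6,7): δ = 126.37°  ·
antipodal pairs: 2

count = 2; pairs: (0,5), (2,7)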